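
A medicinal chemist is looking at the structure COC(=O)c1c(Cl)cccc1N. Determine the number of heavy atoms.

Every atom symbol written in the SMILES (organic subset) is one heavy atom; implicit H are not written.
Heavy atoms by element → C:8, Cl:1, N:1, O:2.
Total: 12.

12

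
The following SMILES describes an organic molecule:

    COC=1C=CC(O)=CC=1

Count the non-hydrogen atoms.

Every atom symbol written in the SMILES (organic subset) is one heavy atom; implicit H are not written.
Heavy atoms by element → C:7, O:2.
Total: 9.

9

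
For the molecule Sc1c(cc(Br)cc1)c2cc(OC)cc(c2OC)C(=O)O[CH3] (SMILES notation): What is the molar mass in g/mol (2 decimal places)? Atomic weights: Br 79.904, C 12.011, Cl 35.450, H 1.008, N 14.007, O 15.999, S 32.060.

383.26 g/mol

First, the molecular formula is C16H15BrO4S (counting implicit H from valence).
  Br: 1 × 79.904 = 79.904
  C: 16 × 12.011 = 192.176
  H: 15 × 1.008 = 15.120
  O: 4 × 15.999 = 63.996
  S: 1 × 32.060 = 32.060
Sum: 1×79.904 + 16×12.011 + 15×1.008 + 4×15.999 + 1×32.060 = 383.256 → 383.26 g/mol.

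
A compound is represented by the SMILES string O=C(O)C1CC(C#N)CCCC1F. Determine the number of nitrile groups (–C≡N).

The nitrile motif appears at heavy-atom position 7 in the SMILES.
Other groups present: 1 carboxylic acid.
Nitrile count: 1.

1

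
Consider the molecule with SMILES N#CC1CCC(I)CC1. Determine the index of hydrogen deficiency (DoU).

Molecular formula: C7H10IN.
DoU = (2C + 2 + N − H − X) / 2, where X is the halogen count and O/S are ignored.
    = (2·7 + 2 + 1 − 10 − 1) / 2 = 6 / 2 = 3.

3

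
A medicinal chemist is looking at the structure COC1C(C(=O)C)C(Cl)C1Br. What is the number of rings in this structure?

1

In SMILES, each pair of matching ring-closure digits denotes one ring-closing bond; the number of such bonds equals the number of independent rings.
Ring-closure bonds here: 1.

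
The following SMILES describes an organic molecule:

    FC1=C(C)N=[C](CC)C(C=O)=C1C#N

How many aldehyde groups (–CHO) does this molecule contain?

1

The aldehyde motif appears at heavy-atom position 10 in the SMILES.
Other groups present: 1 nitrile.
Aldehyde count: 1.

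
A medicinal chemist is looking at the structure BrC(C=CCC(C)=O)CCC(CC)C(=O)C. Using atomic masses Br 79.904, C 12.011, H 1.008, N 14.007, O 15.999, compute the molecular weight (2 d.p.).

First, the molecular formula is C13H21BrO2 (counting implicit H from valence).
  Br: 1 × 79.904 = 79.904
  C: 13 × 12.011 = 156.143
  H: 21 × 1.008 = 21.168
  O: 2 × 15.999 = 31.998
Sum: 1×79.904 + 13×12.011 + 21×1.008 + 2×15.999 = 289.213 → 289.21 g/mol.

289.21 g/mol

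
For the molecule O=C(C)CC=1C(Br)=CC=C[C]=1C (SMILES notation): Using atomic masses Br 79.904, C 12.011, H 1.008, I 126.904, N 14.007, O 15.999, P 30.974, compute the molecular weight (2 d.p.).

227.10 g/mol

First, the molecular formula is C10H11BrO (counting implicit H from valence).
  Br: 1 × 79.904 = 79.904
  C: 10 × 12.011 = 120.110
  H: 11 × 1.008 = 11.088
  O: 1 × 15.999 = 15.999
Sum: 1×79.904 + 10×12.011 + 11×1.008 + 1×15.999 = 227.101 → 227.10 g/mol.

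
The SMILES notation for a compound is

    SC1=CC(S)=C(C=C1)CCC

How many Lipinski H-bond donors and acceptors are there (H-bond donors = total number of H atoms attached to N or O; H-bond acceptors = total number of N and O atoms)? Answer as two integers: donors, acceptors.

0, 0

Donors: find every N or O and count the H atoms it carries.
  (no N or O atoms present)
Lipinski HBD = 0.
Acceptors: N atoms = 0, O atoms = 0 → HBA = 0.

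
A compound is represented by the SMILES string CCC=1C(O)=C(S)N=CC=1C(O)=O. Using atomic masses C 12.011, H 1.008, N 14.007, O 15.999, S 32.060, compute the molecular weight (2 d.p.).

First, the molecular formula is C8H9NO3S (counting implicit H from valence).
  C: 8 × 12.011 = 96.088
  H: 9 × 1.008 = 9.072
  N: 1 × 14.007 = 14.007
  O: 3 × 15.999 = 47.997
  S: 1 × 32.060 = 32.060
Sum: 8×12.011 + 9×1.008 + 1×14.007 + 3×15.999 + 1×32.060 = 199.224 → 199.22 g/mol.

199.22 g/mol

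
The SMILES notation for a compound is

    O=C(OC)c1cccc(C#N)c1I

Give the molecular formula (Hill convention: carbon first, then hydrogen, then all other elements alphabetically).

Walk through each heavy atom and fill implicit hydrogens from standard valence (C 4, N 3, O 2, S 2, halogen 1); for lowercase aromatic atoms, an aromatic c carries 1 H when it has two neighbours and 0 H with three, and aromatic n carries 0 H:
  atom 1: O, bond orders sum to 2 (valence 2) → 0 H
  atom 2: C, bond orders sum to 4 (valence 4) → 0 H
  atom 3: O, bond orders sum to 2 (valence 2) → 0 H
  atom 4: C, bond orders sum to 1 (valence 4) → 3 H
  atom 5: aromatic c, 3 neighbours → 0 H
  atom 6: aromatic c, 2 neighbours → 1 H
  atom 7: aromatic c, 2 neighbours → 1 H
  atom 8: aromatic c, 2 neighbours → 1 H
  atom 9: aromatic c, 3 neighbours → 0 H
  atom 10: C, bond orders sum to 4 (valence 4) → 0 H
  atom 11: N, bond orders sum to 3 (valence 3) → 0 H
  atom 12: aromatic c, 3 neighbours → 0 H
  atom 13: I (halogen, monovalent) → 0 H
Totals → C:9, H:6, I:1, N:1, O:2.

C9H6INO2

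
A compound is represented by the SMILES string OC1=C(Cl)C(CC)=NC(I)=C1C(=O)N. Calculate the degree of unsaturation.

Degree of unsaturation = (number of rings) + (number of π bonds).
Ring closures in the SMILES: 1.
π bonds: 4 double bonds (each 1 DoU) → 4 DoU from unsaturation.
Total DoU = 1 + 4 = 5.

5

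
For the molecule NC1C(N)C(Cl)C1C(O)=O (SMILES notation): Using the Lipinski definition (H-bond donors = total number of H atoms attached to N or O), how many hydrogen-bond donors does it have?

5

Donors: find every N or O and count the H atoms it carries.
  atom 1 (N): bond orders sum to 1 → 2 H
  atom 4 (N): bond orders sum to 1 → 2 H
  atom 9 (O): bond orders sum to 1 → 1 H
  atom 10 (O): bond orders sum to 2 → 0 H
Lipinski HBD = 5.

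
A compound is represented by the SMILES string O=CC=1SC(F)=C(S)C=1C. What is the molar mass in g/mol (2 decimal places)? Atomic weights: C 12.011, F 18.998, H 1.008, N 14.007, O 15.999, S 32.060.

176.22 g/mol

First, the molecular formula is C6H5FOS2 (counting implicit H from valence).
  C: 6 × 12.011 = 72.066
  F: 1 × 18.998 = 18.998
  H: 5 × 1.008 = 5.040
  O: 1 × 15.999 = 15.999
  S: 2 × 32.060 = 64.120
Sum: 6×12.011 + 1×18.998 + 5×1.008 + 1×15.999 + 2×32.060 = 176.223 → 176.22 g/mol.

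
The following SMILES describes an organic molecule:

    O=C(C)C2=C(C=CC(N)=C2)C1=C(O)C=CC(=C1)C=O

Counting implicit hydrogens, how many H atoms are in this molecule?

13

Walk through each heavy atom and fill implicit hydrogens from standard valence (C 4, N 3, O 2, S 2, halogen 1):
  atom 1: O, bond orders sum to 2 (valence 2) → 0 H
  atom 2: C, bond orders sum to 4 (valence 4) → 0 H
  atom 3: C, bond orders sum to 1 (valence 4) → 3 H
  atom 4: C, bond orders sum to 4 (valence 4) → 0 H
  atom 5: C, bond orders sum to 4 (valence 4) → 0 H
  atom 6: C, bond orders sum to 3 (valence 4) → 1 H
  atom 7: C, bond orders sum to 3 (valence 4) → 1 H
  atom 8: C, bond orders sum to 4 (valence 4) → 0 H
  atom 9: N, bond orders sum to 1 (valence 3) → 2 H
  atom 10: C, bond orders sum to 3 (valence 4) → 1 H
  atom 11: C, bond orders sum to 4 (valence 4) → 0 H
  atom 12: C, bond orders sum to 4 (valence 4) → 0 H
  atom 13: O, bond orders sum to 1 (valence 2) → 1 H
  atom 14: C, bond orders sum to 3 (valence 4) → 1 H
  atom 15: C, bond orders sum to 3 (valence 4) → 1 H
  atom 16: C, bond orders sum to 4 (valence 4) → 0 H
  atom 17: C, bond orders sum to 3 (valence 4) → 1 H
  atom 18: C, bond orders sum to 3 (valence 4) → 1 H
  atom 19: O, bond orders sum to 2 (valence 2) → 0 H
Total hydrogens: 13.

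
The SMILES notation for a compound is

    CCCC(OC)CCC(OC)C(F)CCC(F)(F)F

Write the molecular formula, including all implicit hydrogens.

C13H24F4O2

Walk through each heavy atom and fill implicit hydrogens from standard valence (C 4, N 3, O 2, S 2, halogen 1):
  atom 1: C, bond orders sum to 1 (valence 4) → 3 H
  atom 2: C, bond orders sum to 2 (valence 4) → 2 H
  atom 3: C, bond orders sum to 2 (valence 4) → 2 H
  atom 4: C, bond orders sum to 3 (valence 4) → 1 H
  atom 5: O, bond orders sum to 2 (valence 2) → 0 H
  atom 6: C, bond orders sum to 1 (valence 4) → 3 H
  atom 7: C, bond orders sum to 2 (valence 4) → 2 H
  atom 8: C, bond orders sum to 2 (valence 4) → 2 H
  atom 9: C, bond orders sum to 3 (valence 4) → 1 H
  atom 10: O, bond orders sum to 2 (valence 2) → 0 H
  atom 11: C, bond orders sum to 1 (valence 4) → 3 H
  atom 12: C, bond orders sum to 3 (valence 4) → 1 H
  atom 13: F (halogen, monovalent) → 0 H
  atom 14: C, bond orders sum to 2 (valence 4) → 2 H
  atom 15: C, bond orders sum to 2 (valence 4) → 2 H
  atom 16: C, bond orders sum to 4 (valence 4) → 0 H
  atom 17: F (halogen, monovalent) → 0 H
  atom 18: F (halogen, monovalent) → 0 H
  atom 19: F (halogen, monovalent) → 0 H
Totals → C:13, H:24, F:4, O:2.
In Hill order: C13H24F4O2.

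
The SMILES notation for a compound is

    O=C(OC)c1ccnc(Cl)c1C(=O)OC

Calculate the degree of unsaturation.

Molecular formula: C9H8ClNO4.
DoU = (2C + 2 + N − H − X) / 2, where X is the halogen count and O/S are ignored.
    = (2·9 + 2 + 1 − 8 − 1) / 2 = 12 / 2 = 6.

6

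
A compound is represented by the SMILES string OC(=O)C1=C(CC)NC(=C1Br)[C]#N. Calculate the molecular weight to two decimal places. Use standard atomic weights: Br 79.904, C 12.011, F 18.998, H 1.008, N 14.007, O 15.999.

243.06 g/mol

First, the molecular formula is C8H7BrN2O2 (counting implicit H from valence).
  Br: 1 × 79.904 = 79.904
  C: 8 × 12.011 = 96.088
  H: 7 × 1.008 = 7.056
  N: 2 × 14.007 = 28.014
  O: 2 × 15.999 = 31.998
Sum: 1×79.904 + 8×12.011 + 7×1.008 + 2×14.007 + 2×15.999 = 243.060 → 243.06 g/mol.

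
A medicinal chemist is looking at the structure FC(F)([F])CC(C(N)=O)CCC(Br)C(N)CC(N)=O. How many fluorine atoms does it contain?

3

Scan the SMILES for F atoms (remember two-letter symbols like Cl and Br are single atoms).
Fluorine count: 3.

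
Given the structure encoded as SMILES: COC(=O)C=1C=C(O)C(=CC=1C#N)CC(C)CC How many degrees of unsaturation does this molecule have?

7

Molecular formula: C14H17NO3.
DoU = (2C + 2 + N − H − X) / 2, where X is the halogen count and O/S are ignored.
    = (2·14 + 2 + 1 − 17 − 0) / 2 = 14 / 2 = 7.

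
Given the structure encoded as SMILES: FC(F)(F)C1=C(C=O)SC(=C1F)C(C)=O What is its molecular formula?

Walk through each heavy atom and fill implicit hydrogens from standard valence (C 4, N 3, O 2, S 2, halogen 1):
  atom 1: F (halogen, monovalent) → 0 H
  atom 2: C, bond orders sum to 4 (valence 4) → 0 H
  atom 3: F (halogen, monovalent) → 0 H
  atom 4: F (halogen, monovalent) → 0 H
  atom 5: C, bond orders sum to 4 (valence 4) → 0 H
  atom 6: C, bond orders sum to 4 (valence 4) → 0 H
  atom 7: C, bond orders sum to 3 (valence 4) → 1 H
  atom 8: O, bond orders sum to 2 (valence 2) → 0 H
  atom 9: S, bond orders sum to 2 (valence 2) → 0 H
  atom 10: C, bond orders sum to 4 (valence 4) → 0 H
  atom 11: C, bond orders sum to 4 (valence 4) → 0 H
  atom 12: F (halogen, monovalent) → 0 H
  atom 13: C, bond orders sum to 4 (valence 4) → 0 H
  atom 14: C, bond orders sum to 1 (valence 4) → 3 H
  atom 15: O, bond orders sum to 2 (valence 2) → 0 H
Totals → C:8, H:4, F:4, O:2, S:1.
In Hill order: C8H4F4O2S.

C8H4F4O2S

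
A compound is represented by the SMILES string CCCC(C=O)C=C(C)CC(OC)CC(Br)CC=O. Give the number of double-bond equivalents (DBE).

Degree of unsaturation = (number of rings) + (number of π bonds).
Ring closures in the SMILES: 0.
π bonds: 3 double bonds (each 1 DoU) → 3 DoU from unsaturation.
Total DoU = 0 + 3 = 3.

3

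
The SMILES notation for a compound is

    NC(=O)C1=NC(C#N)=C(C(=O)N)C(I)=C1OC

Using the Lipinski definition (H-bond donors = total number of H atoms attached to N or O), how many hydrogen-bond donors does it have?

4

Donors: find every N or O and count the H atoms it carries.
  atom 1 (N): bond orders sum to 1 → 2 H
  atom 3 (O): bond orders sum to 2 → 0 H
  atom 5 (N): bond orders sum to 3 → 0 H
  atom 8 (N): bond orders sum to 3 → 0 H
  atom 11 (O): bond orders sum to 2 → 0 H
  atom 12 (N): bond orders sum to 1 → 2 H
  atom 16 (O): bond orders sum to 2 → 0 H
Lipinski HBD = 4.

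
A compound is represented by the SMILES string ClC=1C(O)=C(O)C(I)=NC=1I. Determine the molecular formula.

Walk through each heavy atom and fill implicit hydrogens from standard valence (C 4, N 3, O 2, S 2, halogen 1):
  atom 1: Cl (halogen, monovalent) → 0 H
  atom 2: C, bond orders sum to 4 (valence 4) → 0 H
  atom 3: C, bond orders sum to 4 (valence 4) → 0 H
  atom 4: O, bond orders sum to 1 (valence 2) → 1 H
  atom 5: C, bond orders sum to 4 (valence 4) → 0 H
  atom 6: O, bond orders sum to 1 (valence 2) → 1 H
  atom 7: C, bond orders sum to 4 (valence 4) → 0 H
  atom 8: I (halogen, monovalent) → 0 H
  atom 9: N, bond orders sum to 3 (valence 3) → 0 H
  atom 10: C, bond orders sum to 4 (valence 4) → 0 H
  atom 11: I (halogen, monovalent) → 0 H
Totals → C:5, H:2, Cl:1, I:2, N:1, O:2.
In Hill order: C5H2ClI2NO2.

C5H2ClI2NO2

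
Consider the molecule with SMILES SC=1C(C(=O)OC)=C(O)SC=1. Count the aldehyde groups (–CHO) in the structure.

0

Scan the SMILES for the aldehyde motif — none present.
Groups that are present: 1 ester, 1 hydroxyl, 1 thiol.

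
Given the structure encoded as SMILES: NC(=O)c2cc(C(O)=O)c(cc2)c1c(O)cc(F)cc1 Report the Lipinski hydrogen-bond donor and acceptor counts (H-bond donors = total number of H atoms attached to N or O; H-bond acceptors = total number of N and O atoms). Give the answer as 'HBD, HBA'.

Donors: find every N or O and count the H atoms it carries.
  atom 1 (N): bond orders sum to 1 → 2 H
  atom 3 (O): bond orders sum to 2 → 0 H
  atom 8 (O): bond orders sum to 1 → 1 H
  atom 9 (O): bond orders sum to 2 → 0 H
  atom 15 (O): bond orders sum to 1 → 1 H
Lipinski HBD = 4.
Acceptors: N atoms = 1, O atoms = 4 → HBA = 5.

4, 5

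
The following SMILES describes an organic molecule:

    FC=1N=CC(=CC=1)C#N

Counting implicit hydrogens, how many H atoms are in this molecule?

Walk through each heavy atom and fill implicit hydrogens from standard valence (C 4, N 3, O 2, S 2, halogen 1):
  atom 1: F (halogen, monovalent) → 0 H
  atom 2: C, bond orders sum to 4 (valence 4) → 0 H
  atom 3: N, bond orders sum to 3 (valence 3) → 0 H
  atom 4: C, bond orders sum to 3 (valence 4) → 1 H
  atom 5: C, bond orders sum to 4 (valence 4) → 0 H
  atom 6: C, bond orders sum to 3 (valence 4) → 1 H
  atom 7: C, bond orders sum to 3 (valence 4) → 1 H
  atom 8: C, bond orders sum to 4 (valence 4) → 0 H
  atom 9: N, bond orders sum to 3 (valence 3) → 0 H
Total hydrogens: 3.

3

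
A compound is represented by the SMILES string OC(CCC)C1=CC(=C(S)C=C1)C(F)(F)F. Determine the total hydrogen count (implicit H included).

13

Walk through each heavy atom and fill implicit hydrogens from standard valence (C 4, N 3, O 2, S 2, halogen 1):
  atom 1: O, bond orders sum to 1 (valence 2) → 1 H
  atom 2: C, bond orders sum to 3 (valence 4) → 1 H
  atom 3: C, bond orders sum to 2 (valence 4) → 2 H
  atom 4: C, bond orders sum to 2 (valence 4) → 2 H
  atom 5: C, bond orders sum to 1 (valence 4) → 3 H
  atom 6: C, bond orders sum to 4 (valence 4) → 0 H
  atom 7: C, bond orders sum to 3 (valence 4) → 1 H
  atom 8: C, bond orders sum to 4 (valence 4) → 0 H
  atom 9: C, bond orders sum to 4 (valence 4) → 0 H
  atom 10: S, bond orders sum to 1 (valence 2) → 1 H
  atom 11: C, bond orders sum to 3 (valence 4) → 1 H
  atom 12: C, bond orders sum to 3 (valence 4) → 1 H
  atom 13: C, bond orders sum to 4 (valence 4) → 0 H
  atom 14: F (halogen, monovalent) → 0 H
  atom 15: F (halogen, monovalent) → 0 H
  atom 16: F (halogen, monovalent) → 0 H
Total hydrogens: 13.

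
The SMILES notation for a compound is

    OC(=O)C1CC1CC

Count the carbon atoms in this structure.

6

Count every carbon token in the SMILES (each C, including those in ring-closure positions and inside branches).
Carbon count: 6.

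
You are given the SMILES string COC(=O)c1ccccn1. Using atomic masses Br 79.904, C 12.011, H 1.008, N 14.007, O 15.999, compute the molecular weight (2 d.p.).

137.14 g/mol

First, the molecular formula is C7H7NO2 (counting implicit H from valence).
  C: 7 × 12.011 = 84.077
  H: 7 × 1.008 = 7.056
  N: 1 × 14.007 = 14.007
  O: 2 × 15.999 = 31.998
Sum: 7×12.011 + 7×1.008 + 1×14.007 + 2×15.999 = 137.138 → 137.14 g/mol.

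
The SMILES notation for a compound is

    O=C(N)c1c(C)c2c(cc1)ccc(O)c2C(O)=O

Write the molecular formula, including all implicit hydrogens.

C13H11NO4

Walk through each heavy atom and fill implicit hydrogens from standard valence (C 4, N 3, O 2, S 2, halogen 1); for lowercase aromatic atoms, an aromatic c carries 1 H when it has two neighbours and 0 H with three, and aromatic n carries 0 H:
  atom 1: O, bond orders sum to 2 (valence 2) → 0 H
  atom 2: C, bond orders sum to 4 (valence 4) → 0 H
  atom 3: N, bond orders sum to 1 (valence 3) → 2 H
  atom 4: aromatic c, 3 neighbours → 0 H
  atom 5: aromatic c, 3 neighbours → 0 H
  atom 6: C, bond orders sum to 1 (valence 4) → 3 H
  atom 7: aromatic c, 3 neighbours → 0 H
  atom 8: aromatic c, 3 neighbours → 0 H
  atom 9: aromatic c, 2 neighbours → 1 H
  atom 10: aromatic c, 2 neighbours → 1 H
  atom 11: aromatic c, 2 neighbours → 1 H
  atom 12: aromatic c, 2 neighbours → 1 H
  atom 13: aromatic c, 3 neighbours → 0 H
  atom 14: O, bond orders sum to 1 (valence 2) → 1 H
  atom 15: aromatic c, 3 neighbours → 0 H
  atom 16: C, bond orders sum to 4 (valence 4) → 0 H
  atom 17: O, bond orders sum to 1 (valence 2) → 1 H
  atom 18: O, bond orders sum to 2 (valence 2) → 0 H
Totals → C:13, H:11, N:1, O:4.
In Hill order: C13H11NO4.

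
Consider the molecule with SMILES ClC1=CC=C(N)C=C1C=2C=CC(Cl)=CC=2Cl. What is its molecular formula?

Walk through each heavy atom and fill implicit hydrogens from standard valence (C 4, N 3, O 2, S 2, halogen 1):
  atom 1: Cl (halogen, monovalent) → 0 H
  atom 2: C, bond orders sum to 4 (valence 4) → 0 H
  atom 3: C, bond orders sum to 3 (valence 4) → 1 H
  atom 4: C, bond orders sum to 3 (valence 4) → 1 H
  atom 5: C, bond orders sum to 4 (valence 4) → 0 H
  atom 6: N, bond orders sum to 1 (valence 3) → 2 H
  atom 7: C, bond orders sum to 3 (valence 4) → 1 H
  atom 8: C, bond orders sum to 4 (valence 4) → 0 H
  atom 9: C, bond orders sum to 4 (valence 4) → 0 H
  atom 10: C, bond orders sum to 3 (valence 4) → 1 H
  atom 11: C, bond orders sum to 3 (valence 4) → 1 H
  atom 12: C, bond orders sum to 4 (valence 4) → 0 H
  atom 13: Cl (halogen, monovalent) → 0 H
  atom 14: C, bond orders sum to 3 (valence 4) → 1 H
  atom 15: C, bond orders sum to 4 (valence 4) → 0 H
  atom 16: Cl (halogen, monovalent) → 0 H
Totals → C:12, H:8, Cl:3, N:1.
In Hill order: C12H8Cl3N.

C12H8Cl3N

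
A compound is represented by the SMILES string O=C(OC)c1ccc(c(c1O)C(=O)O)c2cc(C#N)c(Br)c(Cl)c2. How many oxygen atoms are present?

5

Scan the SMILES for O atoms (remember two-letter symbols like Cl and Br are single atoms).
Oxygen count: 5.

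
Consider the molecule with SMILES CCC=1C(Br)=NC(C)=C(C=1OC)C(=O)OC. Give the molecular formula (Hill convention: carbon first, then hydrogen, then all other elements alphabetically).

C11H14BrNO3

Walk through each heavy atom and fill implicit hydrogens from standard valence (C 4, N 3, O 2, S 2, halogen 1):
  atom 1: C, bond orders sum to 1 (valence 4) → 3 H
  atom 2: C, bond orders sum to 2 (valence 4) → 2 H
  atom 3: C, bond orders sum to 4 (valence 4) → 0 H
  atom 4: C, bond orders sum to 4 (valence 4) → 0 H
  atom 5: Br (halogen, monovalent) → 0 H
  atom 6: N, bond orders sum to 3 (valence 3) → 0 H
  atom 7: C, bond orders sum to 4 (valence 4) → 0 H
  atom 8: C, bond orders sum to 1 (valence 4) → 3 H
  atom 9: C, bond orders sum to 4 (valence 4) → 0 H
  atom 10: C, bond orders sum to 4 (valence 4) → 0 H
  atom 11: O, bond orders sum to 2 (valence 2) → 0 H
  atom 12: C, bond orders sum to 1 (valence 4) → 3 H
  atom 13: C, bond orders sum to 4 (valence 4) → 0 H
  atom 14: O, bond orders sum to 2 (valence 2) → 0 H
  atom 15: O, bond orders sum to 2 (valence 2) → 0 H
  atom 16: C, bond orders sum to 1 (valence 4) → 3 H
Totals → C:11, H:14, Br:1, N:1, O:3.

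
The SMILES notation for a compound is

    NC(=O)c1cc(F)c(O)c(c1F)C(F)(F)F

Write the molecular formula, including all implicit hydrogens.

C8H4F5NO2

Walk through each heavy atom and fill implicit hydrogens from standard valence (C 4, N 3, O 2, S 2, halogen 1); for lowercase aromatic atoms, an aromatic c carries 1 H when it has two neighbours and 0 H with three, and aromatic n carries 0 H:
  atom 1: N, bond orders sum to 1 (valence 3) → 2 H
  atom 2: C, bond orders sum to 4 (valence 4) → 0 H
  atom 3: O, bond orders sum to 2 (valence 2) → 0 H
  atom 4: aromatic c, 3 neighbours → 0 H
  atom 5: aromatic c, 2 neighbours → 1 H
  atom 6: aromatic c, 3 neighbours → 0 H
  atom 7: F (halogen, monovalent) → 0 H
  atom 8: aromatic c, 3 neighbours → 0 H
  atom 9: O, bond orders sum to 1 (valence 2) → 1 H
  atom 10: aromatic c, 3 neighbours → 0 H
  atom 11: aromatic c, 3 neighbours → 0 H
  atom 12: F (halogen, monovalent) → 0 H
  atom 13: C, bond orders sum to 4 (valence 4) → 0 H
  atom 14: F (halogen, monovalent) → 0 H
  atom 15: F (halogen, monovalent) → 0 H
  atom 16: F (halogen, monovalent) → 0 H
Totals → C:8, H:4, F:5, N:1, O:2.
In Hill order: C8H4F5NO2.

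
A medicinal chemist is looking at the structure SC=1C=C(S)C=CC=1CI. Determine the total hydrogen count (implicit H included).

Walk through each heavy atom and fill implicit hydrogens from standard valence (C 4, N 3, O 2, S 2, halogen 1):
  atom 1: S, bond orders sum to 1 (valence 2) → 1 H
  atom 2: C, bond orders sum to 4 (valence 4) → 0 H
  atom 3: C, bond orders sum to 3 (valence 4) → 1 H
  atom 4: C, bond orders sum to 4 (valence 4) → 0 H
  atom 5: S, bond orders sum to 1 (valence 2) → 1 H
  atom 6: C, bond orders sum to 3 (valence 4) → 1 H
  atom 7: C, bond orders sum to 3 (valence 4) → 1 H
  atom 8: C, bond orders sum to 4 (valence 4) → 0 H
  atom 9: C, bond orders sum to 2 (valence 4) → 2 H
  atom 10: I (halogen, monovalent) → 0 H
Total hydrogens: 7.

7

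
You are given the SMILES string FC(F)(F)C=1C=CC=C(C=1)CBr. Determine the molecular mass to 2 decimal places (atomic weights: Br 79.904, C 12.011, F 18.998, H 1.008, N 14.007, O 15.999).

239.03 g/mol

First, the molecular formula is C8H6BrF3 (counting implicit H from valence).
  Br: 1 × 79.904 = 79.904
  C: 8 × 12.011 = 96.088
  F: 3 × 18.998 = 56.994
  H: 6 × 1.008 = 6.048
Sum: 1×79.904 + 8×12.011 + 3×18.998 + 6×1.008 = 239.034 → 239.03 g/mol.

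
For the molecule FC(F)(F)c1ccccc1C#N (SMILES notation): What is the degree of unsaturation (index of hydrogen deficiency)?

Molecular formula: C8H4F3N.
DoU = (2C + 2 + N − H − X) / 2, where X is the halogen count and O/S are ignored.
    = (2·8 + 2 + 1 − 4 − 3) / 2 = 12 / 2 = 6.

6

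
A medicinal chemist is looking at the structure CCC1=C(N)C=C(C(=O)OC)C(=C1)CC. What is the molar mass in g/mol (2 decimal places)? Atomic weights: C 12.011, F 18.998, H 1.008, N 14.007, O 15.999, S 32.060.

207.27 g/mol

First, the molecular formula is C12H17NO2 (counting implicit H from valence).
  C: 12 × 12.011 = 144.132
  H: 17 × 1.008 = 17.136
  N: 1 × 14.007 = 14.007
  O: 2 × 15.999 = 31.998
Sum: 12×12.011 + 17×1.008 + 1×14.007 + 2×15.999 = 207.273 → 207.27 g/mol.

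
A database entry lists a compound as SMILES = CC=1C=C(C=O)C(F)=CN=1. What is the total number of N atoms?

1

Scan the SMILES for N atoms (remember two-letter symbols like Cl and Br are single atoms).
Nitrogen count: 1.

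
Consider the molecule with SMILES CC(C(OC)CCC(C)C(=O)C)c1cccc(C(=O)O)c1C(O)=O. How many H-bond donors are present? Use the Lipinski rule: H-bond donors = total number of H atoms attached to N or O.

2

Donors: find every N or O and count the H atoms it carries.
  atom 4 (O): bond orders sum to 2 → 0 H
  atom 11 (O): bond orders sum to 2 → 0 H
  atom 19 (O): bond orders sum to 2 → 0 H
  atom 20 (O): bond orders sum to 1 → 1 H
  atom 23 (O): bond orders sum to 1 → 1 H
  atom 24 (O): bond orders sum to 2 → 0 H
Lipinski HBD = 2.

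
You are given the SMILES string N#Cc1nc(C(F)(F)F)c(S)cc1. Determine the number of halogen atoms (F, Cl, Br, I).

3

Halogen atoms appear at heavy-atom positions 7, 8, 9 (3×F).
Other groups present: 1 nitrile, 1 thiol.
Halogen count: 3.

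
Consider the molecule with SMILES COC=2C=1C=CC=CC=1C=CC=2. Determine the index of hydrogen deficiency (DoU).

7

Molecular formula: C11H10O.
DoU = (2C + 2 + N − H − X) / 2, where X is the halogen count and O/S are ignored.
    = (2·11 + 2 + 0 − 10 − 0) / 2 = 14 / 2 = 7.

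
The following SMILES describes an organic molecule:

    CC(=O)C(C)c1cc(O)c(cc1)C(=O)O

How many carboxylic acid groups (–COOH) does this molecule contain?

1

The carboxylic acid motif appears at heavy-atom position 13 in the SMILES.
Other groups present: 1 hydroxyl, 1 ketone.
Carboxylic acid count: 1.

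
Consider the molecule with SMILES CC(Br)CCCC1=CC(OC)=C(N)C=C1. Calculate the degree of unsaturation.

4

Degree of unsaturation = (number of rings) + (number of π bonds).
Ring closures in the SMILES: 1.
π bonds: 3 double bonds (each 1 DoU) → 3 DoU from unsaturation.
Total DoU = 1 + 3 = 4.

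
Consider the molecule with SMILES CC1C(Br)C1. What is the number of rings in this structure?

1

In SMILES, each pair of matching ring-closure digits denotes one ring-closing bond; the number of such bonds equals the number of independent rings.
Ring-closure bonds here: 1.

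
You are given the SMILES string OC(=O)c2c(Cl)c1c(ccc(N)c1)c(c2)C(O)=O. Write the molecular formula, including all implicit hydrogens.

C12H8ClNO4

Walk through each heavy atom and fill implicit hydrogens from standard valence (C 4, N 3, O 2, S 2, halogen 1); for lowercase aromatic atoms, an aromatic c carries 1 H when it has two neighbours and 0 H with three, and aromatic n carries 0 H:
  atom 1: O, bond orders sum to 1 (valence 2) → 1 H
  atom 2: C, bond orders sum to 4 (valence 4) → 0 H
  atom 3: O, bond orders sum to 2 (valence 2) → 0 H
  atom 4: aromatic c, 3 neighbours → 0 H
  atom 5: aromatic c, 3 neighbours → 0 H
  atom 6: Cl (halogen, monovalent) → 0 H
  atom 7: aromatic c, 3 neighbours → 0 H
  atom 8: aromatic c, 3 neighbours → 0 H
  atom 9: aromatic c, 2 neighbours → 1 H
  atom 10: aromatic c, 2 neighbours → 1 H
  atom 11: aromatic c, 3 neighbours → 0 H
  atom 12: N, bond orders sum to 1 (valence 3) → 2 H
  atom 13: aromatic c, 2 neighbours → 1 H
  atom 14: aromatic c, 3 neighbours → 0 H
  atom 15: aromatic c, 2 neighbours → 1 H
  atom 16: C, bond orders sum to 4 (valence 4) → 0 H
  atom 17: O, bond orders sum to 1 (valence 2) → 1 H
  atom 18: O, bond orders sum to 2 (valence 2) → 0 H
Totals → C:12, H:8, Cl:1, N:1, O:4.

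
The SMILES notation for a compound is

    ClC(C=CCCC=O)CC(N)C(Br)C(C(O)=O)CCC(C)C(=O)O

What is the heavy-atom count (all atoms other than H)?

24

Every atom symbol written in the SMILES (organic subset) is one heavy atom; implicit H are not written.
Heavy atoms by element → Br:1, C:16, Cl:1, N:1, O:5.
Total: 24.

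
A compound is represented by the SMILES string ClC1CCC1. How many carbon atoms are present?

4

Count every carbon token in the SMILES (each C, including those in ring-closure positions and inside branches).
Carbon count: 4.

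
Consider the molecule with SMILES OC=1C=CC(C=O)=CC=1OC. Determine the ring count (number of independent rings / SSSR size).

1

In SMILES, each pair of matching ring-closure digits denotes one ring-closing bond; the number of such bonds equals the number of independent rings.
Ring-closure bonds here: 1.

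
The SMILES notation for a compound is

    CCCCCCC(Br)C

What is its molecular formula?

Walk through each heavy atom and fill implicit hydrogens from standard valence (C 4, N 3, O 2, S 2, halogen 1):
  atom 1: C, bond orders sum to 1 (valence 4) → 3 H
  atom 2: C, bond orders sum to 2 (valence 4) → 2 H
  atom 3: C, bond orders sum to 2 (valence 4) → 2 H
  atom 4: C, bond orders sum to 2 (valence 4) → 2 H
  atom 5: C, bond orders sum to 2 (valence 4) → 2 H
  atom 6: C, bond orders sum to 2 (valence 4) → 2 H
  atom 7: C, bond orders sum to 3 (valence 4) → 1 H
  atom 8: Br (halogen, monovalent) → 0 H
  atom 9: C, bond orders sum to 1 (valence 4) → 3 H
Totals → C:8, H:17, Br:1.
In Hill order: C8H17Br.

C8H17Br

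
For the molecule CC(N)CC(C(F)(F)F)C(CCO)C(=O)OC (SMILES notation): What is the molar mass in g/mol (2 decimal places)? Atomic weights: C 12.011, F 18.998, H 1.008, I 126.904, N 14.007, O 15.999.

257.25 g/mol

First, the molecular formula is C10H18F3NO3 (counting implicit H from valence).
  C: 10 × 12.011 = 120.110
  F: 3 × 18.998 = 56.994
  H: 18 × 1.008 = 18.144
  N: 1 × 14.007 = 14.007
  O: 3 × 15.999 = 47.997
Sum: 10×12.011 + 3×18.998 + 18×1.008 + 1×14.007 + 3×15.999 = 257.252 → 257.25 g/mol.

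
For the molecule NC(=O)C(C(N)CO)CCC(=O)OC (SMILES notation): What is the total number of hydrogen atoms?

16

Walk through each heavy atom and fill implicit hydrogens from standard valence (C 4, N 3, O 2, S 2, halogen 1):
  atom 1: N, bond orders sum to 1 (valence 3) → 2 H
  atom 2: C, bond orders sum to 4 (valence 4) → 0 H
  atom 3: O, bond orders sum to 2 (valence 2) → 0 H
  atom 4: C, bond orders sum to 3 (valence 4) → 1 H
  atom 5: C, bond orders sum to 3 (valence 4) → 1 H
  atom 6: N, bond orders sum to 1 (valence 3) → 2 H
  atom 7: C, bond orders sum to 2 (valence 4) → 2 H
  atom 8: O, bond orders sum to 1 (valence 2) → 1 H
  atom 9: C, bond orders sum to 2 (valence 4) → 2 H
  atom 10: C, bond orders sum to 2 (valence 4) → 2 H
  atom 11: C, bond orders sum to 4 (valence 4) → 0 H
  atom 12: O, bond orders sum to 2 (valence 2) → 0 H
  atom 13: O, bond orders sum to 2 (valence 2) → 0 H
  atom 14: C, bond orders sum to 1 (valence 4) → 3 H
Total hydrogens: 16.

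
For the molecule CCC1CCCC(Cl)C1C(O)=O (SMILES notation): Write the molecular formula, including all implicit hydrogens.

Walk through each heavy atom and fill implicit hydrogens from standard valence (C 4, N 3, O 2, S 2, halogen 1):
  atom 1: C, bond orders sum to 1 (valence 4) → 3 H
  atom 2: C, bond orders sum to 2 (valence 4) → 2 H
  atom 3: C, bond orders sum to 3 (valence 4) → 1 H
  atom 4: C, bond orders sum to 2 (valence 4) → 2 H
  atom 5: C, bond orders sum to 2 (valence 4) → 2 H
  atom 6: C, bond orders sum to 2 (valence 4) → 2 H
  atom 7: C, bond orders sum to 3 (valence 4) → 1 H
  atom 8: Cl (halogen, monovalent) → 0 H
  atom 9: C, bond orders sum to 3 (valence 4) → 1 H
  atom 10: C, bond orders sum to 4 (valence 4) → 0 H
  atom 11: O, bond orders sum to 1 (valence 2) → 1 H
  atom 12: O, bond orders sum to 2 (valence 2) → 0 H
Totals → C:9, H:15, Cl:1, O:2.

C9H15ClO2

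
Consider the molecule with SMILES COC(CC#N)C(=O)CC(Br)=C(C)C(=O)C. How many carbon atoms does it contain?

11

Count every carbon token in the SMILES (each C, including those in ring-closure positions and inside branches).
Carbon count: 11.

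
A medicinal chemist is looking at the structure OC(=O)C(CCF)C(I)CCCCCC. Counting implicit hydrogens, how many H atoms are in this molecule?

Walk through each heavy atom and fill implicit hydrogens from standard valence (C 4, N 3, O 2, S 2, halogen 1):
  atom 1: O, bond orders sum to 1 (valence 2) → 1 H
  atom 2: C, bond orders sum to 4 (valence 4) → 0 H
  atom 3: O, bond orders sum to 2 (valence 2) → 0 H
  atom 4: C, bond orders sum to 3 (valence 4) → 1 H
  atom 5: C, bond orders sum to 2 (valence 4) → 2 H
  atom 6: C, bond orders sum to 2 (valence 4) → 2 H
  atom 7: F (halogen, monovalent) → 0 H
  atom 8: C, bond orders sum to 3 (valence 4) → 1 H
  atom 9: I (halogen, monovalent) → 0 H
  atom 10: C, bond orders sum to 2 (valence 4) → 2 H
  atom 11: C, bond orders sum to 2 (valence 4) → 2 H
  atom 12: C, bond orders sum to 2 (valence 4) → 2 H
  atom 13: C, bond orders sum to 2 (valence 4) → 2 H
  atom 14: C, bond orders sum to 2 (valence 4) → 2 H
  atom 15: C, bond orders sum to 1 (valence 4) → 3 H
Total hydrogens: 20.

20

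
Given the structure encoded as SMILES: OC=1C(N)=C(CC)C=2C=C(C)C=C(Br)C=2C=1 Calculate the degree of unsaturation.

7

Molecular formula: C13H14BrNO.
DoU = (2C + 2 + N − H − X) / 2, where X is the halogen count and O/S are ignored.
    = (2·13 + 2 + 1 − 14 − 1) / 2 = 14 / 2 = 7.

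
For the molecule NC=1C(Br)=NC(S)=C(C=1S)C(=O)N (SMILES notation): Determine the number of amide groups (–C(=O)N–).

The amide motif appears at heavy-atom position 11 in the SMILES.
Other groups present: 1 primary amine, 2 thiol.
Amide count: 1.

1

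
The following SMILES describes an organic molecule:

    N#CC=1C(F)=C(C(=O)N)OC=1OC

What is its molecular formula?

Walk through each heavy atom and fill implicit hydrogens from standard valence (C 4, N 3, O 2, S 2, halogen 1):
  atom 1: N, bond orders sum to 3 (valence 3) → 0 H
  atom 2: C, bond orders sum to 4 (valence 4) → 0 H
  atom 3: C, bond orders sum to 4 (valence 4) → 0 H
  atom 4: C, bond orders sum to 4 (valence 4) → 0 H
  atom 5: F (halogen, monovalent) → 0 H
  atom 6: C, bond orders sum to 4 (valence 4) → 0 H
  atom 7: C, bond orders sum to 4 (valence 4) → 0 H
  atom 8: O, bond orders sum to 2 (valence 2) → 0 H
  atom 9: N, bond orders sum to 1 (valence 3) → 2 H
  atom 10: O, bond orders sum to 2 (valence 2) → 0 H
  atom 11: C, bond orders sum to 4 (valence 4) → 0 H
  atom 12: O, bond orders sum to 2 (valence 2) → 0 H
  atom 13: C, bond orders sum to 1 (valence 4) → 3 H
Totals → C:7, H:5, F:1, N:2, O:3.

C7H5FN2O3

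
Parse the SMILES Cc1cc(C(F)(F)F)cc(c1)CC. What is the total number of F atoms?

Scan the SMILES for F atoms (remember two-letter symbols like Cl and Br are single atoms).
Fluorine count: 3.

3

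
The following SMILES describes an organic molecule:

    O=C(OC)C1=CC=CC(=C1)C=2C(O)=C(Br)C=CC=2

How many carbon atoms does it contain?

14

Count every carbon token in the SMILES (each C, including those in ring-closure positions and inside branches).
Carbon count: 14.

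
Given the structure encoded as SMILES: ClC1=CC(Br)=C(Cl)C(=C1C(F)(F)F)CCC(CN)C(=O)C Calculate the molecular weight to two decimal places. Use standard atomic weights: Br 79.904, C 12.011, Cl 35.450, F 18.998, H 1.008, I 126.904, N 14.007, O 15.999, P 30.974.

407.05 g/mol

First, the molecular formula is C13H13BrCl2F3NO (counting implicit H from valence).
  Br: 1 × 79.904 = 79.904
  C: 13 × 12.011 = 156.143
  Cl: 2 × 35.450 = 70.900
  F: 3 × 18.998 = 56.994
  H: 13 × 1.008 = 13.104
  N: 1 × 14.007 = 14.007
  O: 1 × 15.999 = 15.999
Sum: 1×79.904 + 13×12.011 + 2×35.450 + 3×18.998 + 13×1.008 + 1×14.007 + 1×15.999 = 407.051 → 407.05 g/mol.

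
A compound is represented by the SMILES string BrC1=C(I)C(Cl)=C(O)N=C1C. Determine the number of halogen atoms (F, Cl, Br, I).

3

Halogen atoms appear at heavy-atom positions 1, 4, 6 (1×Br, 1×Cl, 1×I).
Other groups present: 1 hydroxyl.
Halogen count: 3.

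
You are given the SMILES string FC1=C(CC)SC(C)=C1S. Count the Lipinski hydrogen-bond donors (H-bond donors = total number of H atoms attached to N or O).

0

Donors: find every N or O and count the H atoms it carries.
  (no N or O atoms present)
Lipinski HBD = 0.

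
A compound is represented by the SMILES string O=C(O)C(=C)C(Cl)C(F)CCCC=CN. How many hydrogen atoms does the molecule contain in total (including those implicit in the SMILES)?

15

Walk through each heavy atom and fill implicit hydrogens from standard valence (C 4, N 3, O 2, S 2, halogen 1):
  atom 1: O, bond orders sum to 2 (valence 2) → 0 H
  atom 2: C, bond orders sum to 4 (valence 4) → 0 H
  atom 3: O, bond orders sum to 1 (valence 2) → 1 H
  atom 4: C, bond orders sum to 4 (valence 4) → 0 H
  atom 5: C, bond orders sum to 2 (valence 4) → 2 H
  atom 6: C, bond orders sum to 3 (valence 4) → 1 H
  atom 7: Cl (halogen, monovalent) → 0 H
  atom 8: C, bond orders sum to 3 (valence 4) → 1 H
  atom 9: F (halogen, monovalent) → 0 H
  atom 10: C, bond orders sum to 2 (valence 4) → 2 H
  atom 11: C, bond orders sum to 2 (valence 4) → 2 H
  atom 12: C, bond orders sum to 2 (valence 4) → 2 H
  atom 13: C, bond orders sum to 3 (valence 4) → 1 H
  atom 14: C, bond orders sum to 3 (valence 4) → 1 H
  atom 15: N, bond orders sum to 1 (valence 3) → 2 H
Total hydrogens: 15.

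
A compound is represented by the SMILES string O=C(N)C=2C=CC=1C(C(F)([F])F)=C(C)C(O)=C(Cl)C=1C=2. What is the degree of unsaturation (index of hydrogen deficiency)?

8

Degree of unsaturation = (number of rings) + (number of π bonds).
Ring closures in the SMILES: 2.
π bonds: 6 double bonds (each 1 DoU) → 6 DoU from unsaturation.
Total DoU = 2 + 6 = 8.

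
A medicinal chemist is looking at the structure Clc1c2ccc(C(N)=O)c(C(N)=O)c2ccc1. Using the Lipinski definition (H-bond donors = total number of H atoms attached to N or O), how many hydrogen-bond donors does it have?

4

Donors: find every N or O and count the H atoms it carries.
  atom 8 (N): bond orders sum to 1 → 2 H
  atom 9 (O): bond orders sum to 2 → 0 H
  atom 12 (N): bond orders sum to 1 → 2 H
  atom 13 (O): bond orders sum to 2 → 0 H
Lipinski HBD = 4.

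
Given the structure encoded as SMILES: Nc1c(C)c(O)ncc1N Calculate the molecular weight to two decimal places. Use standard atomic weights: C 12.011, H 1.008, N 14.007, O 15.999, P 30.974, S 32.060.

First, the molecular formula is C6H9N3O (counting implicit H from valence).
  C: 6 × 12.011 = 72.066
  H: 9 × 1.008 = 9.072
  N: 3 × 14.007 = 42.021
  O: 1 × 15.999 = 15.999
Sum: 6×12.011 + 9×1.008 + 3×14.007 + 1×15.999 = 139.158 → 139.16 g/mol.

139.16 g/mol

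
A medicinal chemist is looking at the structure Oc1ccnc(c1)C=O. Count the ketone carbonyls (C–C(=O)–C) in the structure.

0

Scan the SMILES for the ketone motif — none present.
Groups that are present: 1 aldehyde, 1 hydroxyl.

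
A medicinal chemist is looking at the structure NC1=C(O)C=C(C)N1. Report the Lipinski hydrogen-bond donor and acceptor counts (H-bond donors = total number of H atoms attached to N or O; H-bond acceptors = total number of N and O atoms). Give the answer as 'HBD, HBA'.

4, 3

Donors: find every N or O and count the H atoms it carries.
  atom 1 (N): bond orders sum to 1 → 2 H
  atom 4 (O): bond orders sum to 1 → 1 H
  atom 8 (N): bond orders sum to 2 → 1 H
Lipinski HBD = 4.
Acceptors: N atoms = 2, O atoms = 1 → HBA = 3.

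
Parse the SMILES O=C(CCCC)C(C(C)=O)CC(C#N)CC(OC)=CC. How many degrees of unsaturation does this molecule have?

Molecular formula: C16H25NO3.
DoU = (2C + 2 + N − H − X) / 2, where X is the halogen count and O/S are ignored.
    = (2·16 + 2 + 1 − 25 − 0) / 2 = 10 / 2 = 5.

5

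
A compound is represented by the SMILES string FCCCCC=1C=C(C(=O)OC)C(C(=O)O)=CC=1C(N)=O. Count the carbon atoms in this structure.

Count every carbon token in the SMILES (each C, including those in ring-closure positions and inside branches).
Carbon count: 14.

14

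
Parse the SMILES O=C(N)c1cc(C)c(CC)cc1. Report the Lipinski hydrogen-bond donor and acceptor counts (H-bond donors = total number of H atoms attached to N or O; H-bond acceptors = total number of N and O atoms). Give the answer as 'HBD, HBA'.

2, 2

Donors: find every N or O and count the H atoms it carries.
  atom 1 (O): bond orders sum to 2 → 0 H
  atom 3 (N): bond orders sum to 1 → 2 H
Lipinski HBD = 2.
Acceptors: N atoms = 1, O atoms = 1 → HBA = 2.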